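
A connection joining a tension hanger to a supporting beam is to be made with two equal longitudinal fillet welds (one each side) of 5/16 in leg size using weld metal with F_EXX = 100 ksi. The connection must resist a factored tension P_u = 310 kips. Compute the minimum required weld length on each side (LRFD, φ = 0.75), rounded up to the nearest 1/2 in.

L = 16 in on each side

Throat t_e = 0.707 × 0.3125 = 0.2209 in.
φr_n = 0.75 × 0.6 × 100 × 0.2209 = 9.942 kips/in.
L_req = P_u / φr_n = 310 / 9.942 = 31.18 in total.
Per side: 31.18 / 2 = 15.59 in.
Round up → use L = 16 in on each side.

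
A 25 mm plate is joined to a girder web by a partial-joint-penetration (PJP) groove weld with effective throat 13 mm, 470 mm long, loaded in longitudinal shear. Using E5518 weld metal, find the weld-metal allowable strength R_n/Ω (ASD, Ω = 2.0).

R_n/Ω ≈ 1010 kN

E55XX → F_EXX = 550 MPa.
Effective throat (given) t_e = 13 mm.
A_we = 13 × 470 = 6110 mm².
F_nw = 0.6 F_EXX = 330 MPa.
R_n/Ω = (330 × 6110) / 2.0 × 10⁻³ = 1008 kN.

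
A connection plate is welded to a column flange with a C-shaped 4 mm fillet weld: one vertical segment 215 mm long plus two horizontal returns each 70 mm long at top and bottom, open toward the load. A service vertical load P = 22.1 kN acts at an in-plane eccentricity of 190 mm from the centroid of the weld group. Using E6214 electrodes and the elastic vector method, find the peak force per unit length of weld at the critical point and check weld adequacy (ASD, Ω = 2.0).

E62XX → F_EXX = 620 MPa.
Total weld length L_w = 355 mm. Treat welds as unit-width lines.
Centroid: x̄ = 2×70×35 / 355 = 13.8 mm from the vertical weld.
Polar moment about centroid: J = I_x + I_y = [215³/12 + 2×70×107.5²] + [215×13.8² + 2(70³/12 + 70×21.2²)] = 2607000 mm³.
Direct shear f_v = P/L_w = 22.1×10³ / 355 = 62.25 N/mm (vertical).
Torsion M = P·e = 22.1×10³ × 190 = 4199000 N·mm.
Critical point at (x, y) = (56.2, 107.5) from centroid. f_tx = M·y/J = 173.1 N/mm; f_ty = M·x/J = 90.51 N/mm.
Resultant f_max = √[f_tx² + (f_v + f_ty)²] = √[173.1² + (62.25 + 90.51)²] = 230.9 N/mm.
Capacity per unit length: r_n/Ω = (1/2.0) × 0.6 × 620 × (0.707 × 4) = 526 N/mm.
230.9 ≤ 526 → adequate.

f_max ≈ 231 N/mm; adequate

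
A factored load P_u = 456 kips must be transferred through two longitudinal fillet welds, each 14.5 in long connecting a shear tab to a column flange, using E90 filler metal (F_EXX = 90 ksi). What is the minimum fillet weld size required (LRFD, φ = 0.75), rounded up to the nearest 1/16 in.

w = 9/16 in

Total weld length L = 29 in.
Required throat t_e = P_u / (φ × 0.6 F_EXX × L) = 456 / (0.75 × 0.6 × 90 × 29) = 0.3883 in.
Required leg w = t_e / 0.707 = 0.5492 in → use 9/16 in.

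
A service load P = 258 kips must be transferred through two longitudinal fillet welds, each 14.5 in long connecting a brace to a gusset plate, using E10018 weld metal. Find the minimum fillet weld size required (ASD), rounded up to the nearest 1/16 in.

w = 7/16 in

E100XX → F_EXX = 100 ksi.
Total weld length L = 29 in.
Required throat t_e = P × Ω / (0.6 F_EXX × L) = 258 × 2.0 / (0.6 × 100 × 29) = 0.2966 in.
Required leg w = t_e / 0.707 = 0.4195 in → use 7/16 in.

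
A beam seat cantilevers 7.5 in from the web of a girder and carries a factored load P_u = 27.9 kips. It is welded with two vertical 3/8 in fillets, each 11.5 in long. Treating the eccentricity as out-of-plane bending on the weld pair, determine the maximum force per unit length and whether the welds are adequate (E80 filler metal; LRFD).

f_max ≈ 4.9 kip/in; adequate

E80XX → F_EXX = 80 ksi.
L_w = 2 × 11.5 = 23 in; section modulus (unit throat) S = 2 × L²/6 = 44.08 in².
Direct shear f_v = P/L_w = 27.9/23 = 1.213 kip/in.
Moment M = P × e = 27.9 × 7.5 = 209.25 kip·in; bending f_b = M/S = 4.747 kip/in.
f_max = √(f_v² + f_b²) = √(1.213² + 4.747²) = 4.899 kip/in.
φr_n = 0.75 × 0.6 × 80 × (0.707 × 0.375) = 9.544 kip/in → adequate.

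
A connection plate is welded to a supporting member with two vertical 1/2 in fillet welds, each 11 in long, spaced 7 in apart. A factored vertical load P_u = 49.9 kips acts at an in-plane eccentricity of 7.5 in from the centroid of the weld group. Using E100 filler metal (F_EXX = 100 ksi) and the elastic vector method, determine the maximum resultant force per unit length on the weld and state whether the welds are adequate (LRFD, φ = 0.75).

Total weld length L_w = 22 in. Treat welds as unit-width lines.
Polar moment about centroid: J = 2[d³/12 + d(b/2)²] = 2[11³/12 + 11×3.5²] = 491.3 in³.
Direct shear f_v = P/L_w = 49.9 / 22 = 2.268 kip/in (vertical).
Torsion M = P·e = 49.9 × 7.5 = 374.25 kip·in.
Critical point at (x, y) = (3.5, 5.5) from centroid. f_tx = M·y/J = 4.189 kip/in; f_ty = M·x/J = 2.666 kip/in.
Resultant f_max = √[f_tx² + (f_v + f_ty)²] = √[4.189² + (2.268 + 2.666)²] = 6.473 kip/in.
Capacity per unit length: φr_n = 0.75 × 0.6 × 100 × (0.707 × 0.5) = 15.91 kip/in.
6.473 ≤ 15.91 → adequate.

f_max ≈ 6.47 kip/in; adequate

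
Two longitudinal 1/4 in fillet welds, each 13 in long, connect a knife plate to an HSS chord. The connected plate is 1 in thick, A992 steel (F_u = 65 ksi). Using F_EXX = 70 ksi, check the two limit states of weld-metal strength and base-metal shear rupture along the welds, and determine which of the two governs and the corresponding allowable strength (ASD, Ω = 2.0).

R_n/Ω ≈ 96.5 kips (weld metal governs)

t_e = 0.707 × 0.25 = 0.1767 in; L = 26 in.
Weld metal: R_n/Ω = (1/2.0) × 0.6 × 70 × 0.1767 × 26 = 96.51 kips.
Base metal (shear rupture): R_n/Ω = (1/2.0) × 0.6 × 65 × 1 × 26 = 507 kips.
Governing: weld metal.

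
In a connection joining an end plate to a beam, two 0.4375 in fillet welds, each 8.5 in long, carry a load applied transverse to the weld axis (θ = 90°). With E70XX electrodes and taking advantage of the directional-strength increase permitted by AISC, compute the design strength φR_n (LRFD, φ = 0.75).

φR_n ≈ 248 kips

E70XX → F_EXX = 70 ksi.
t_e = 0.707 × 0.4375 = 0.3093 in; A_we = 0.3093 × 17 = 5.258 in².
Directional factor: 1.0 + 0.5 sin^1.5(90°) = 1.5.
F_nw = 0.6 × 70 × 1.5 = 63 ksi.
φR_n = 0.75 × 63 × 5.258 = 248.5 kips.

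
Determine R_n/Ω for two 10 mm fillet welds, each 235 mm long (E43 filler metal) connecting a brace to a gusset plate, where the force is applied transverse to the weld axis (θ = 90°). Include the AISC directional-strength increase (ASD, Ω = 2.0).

E43XX → F_EXX = 430 MPa.
t_e = 0.707 × 10 = 7.07 mm; A_we = 7.07 × 470 = 3323 mm².
Directional factor: 1.0 + 0.5 sin^1.5(90°) = 1.5.
F_nw = 0.6 × 430 × 1.5 = 387 MPa.
R_n/Ω = (387 × 3323) / 2.0 × 10⁻³ = 643 kN.

R_n/Ω ≈ 643 kN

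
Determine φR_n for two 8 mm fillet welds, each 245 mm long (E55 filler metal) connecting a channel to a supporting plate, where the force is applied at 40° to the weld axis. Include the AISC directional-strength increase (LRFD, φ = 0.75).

φR_n ≈ 863 kN

E55XX → F_EXX = 550 MPa.
t_e = 0.707 × 8 = 5.656 mm; A_we = 5.656 × 490 = 2771 mm².
Directional factor: 1.0 + 0.5 sin^1.5(40°) = 1.258.
F_nw = 0.6 × 550 × 1.258 = 415 MPa.
φR_n = 0.75 × 415 × 2771 × 10⁻³ = 862.7 kN.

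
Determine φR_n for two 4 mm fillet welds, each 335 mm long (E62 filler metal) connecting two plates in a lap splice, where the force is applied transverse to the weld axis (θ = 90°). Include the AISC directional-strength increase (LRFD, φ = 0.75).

φR_n ≈ 793 kN

E62XX → F_EXX = 620 MPa.
t_e = 0.707 × 4 = 2.828 mm; A_we = 2.828 × 670 = 1895 mm².
Directional factor: 1.0 + 0.5 sin^1.5(90°) = 1.5.
F_nw = 0.6 × 620 × 1.5 = 558 MPa.
φR_n = 0.75 × 558 × 1895 × 10⁻³ = 793 kN.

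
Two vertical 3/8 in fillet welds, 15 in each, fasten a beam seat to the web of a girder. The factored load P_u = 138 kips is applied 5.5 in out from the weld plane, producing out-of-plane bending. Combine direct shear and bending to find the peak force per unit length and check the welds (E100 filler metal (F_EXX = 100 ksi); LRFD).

f_max ≈ 11.1 kip/in; adequate

L_w = 2 × 15 = 30 in; section modulus (unit throat) S = 2 × L²/6 = 75 in².
Direct shear f_v = P/L_w = 138/30 = 4.6 kip/in.
Moment M = P × e = 138 × 5.5 = 759 kip·in; bending f_b = M/S = 10.12 kip/in.
f_max = √(f_v² + f_b²) = √(4.6² + 10.12²) = 11.12 kip/in.
φr_n = 0.75 × 0.6 × 100 × (0.707 × 0.375) = 11.93 kip/in → adequate.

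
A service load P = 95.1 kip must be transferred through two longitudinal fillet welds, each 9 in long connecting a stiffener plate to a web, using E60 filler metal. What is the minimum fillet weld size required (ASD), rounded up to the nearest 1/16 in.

E60XX → F_EXX = 60 ksi.
Total weld length L = 18 in.
Required throat t_e = P × Ω / (0.6 F_EXX × L) = 95.1 × 2.0 / (0.6 × 60 × 18) = 0.2935 in.
Required leg w = t_e / 0.707 = 0.4152 in → use 7/16 in.

w = 7/16 in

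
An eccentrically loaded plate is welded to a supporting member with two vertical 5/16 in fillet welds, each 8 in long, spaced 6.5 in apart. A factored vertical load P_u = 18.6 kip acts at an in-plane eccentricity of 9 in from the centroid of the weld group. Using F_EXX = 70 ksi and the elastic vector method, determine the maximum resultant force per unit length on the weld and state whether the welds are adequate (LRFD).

f_max ≈ 4.22 kip/in; adequate

Total weld length L_w = 16 in. Treat welds as unit-width lines.
Polar moment about centroid: J = 2[d³/12 + d(b/2)²] = 2[8³/12 + 8×3.25²] = 254.3 in³.
Direct shear f_v = P/L_w = 18.6 / 16 = 1.163 kip/in (vertical).
Torsion M = P·e = 18.6 × 9 = 167.4 kip·in.
Critical point at (x, y) = (3.25, 4) from centroid. f_tx = M·y/J = 2.633 kip/in; f_ty = M·x/J = 2.139 kip/in.
Resultant f_max = √[f_tx² + (f_v + f_ty)²] = √[2.633² + (1.163 + 2.139)²] = 4.223 kip/in.
Capacity per unit length: φr_n = 0.75 × 0.6 × 70 × (0.707 × 0.3125) = 6.96 kip/in.
4.223 ≤ 6.96 → adequate.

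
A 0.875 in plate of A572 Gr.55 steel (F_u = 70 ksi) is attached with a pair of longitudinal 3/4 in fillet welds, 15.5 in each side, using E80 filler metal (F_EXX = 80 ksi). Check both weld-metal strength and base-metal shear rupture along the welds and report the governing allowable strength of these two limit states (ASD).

R_n/Ω ≈ 395 kips (weld metal governs)

t_e = 0.707 × 0.75 = 0.5302 in; L = 31 in.
Weld metal: R_n/Ω = (1/2.0) × 0.6 × 80 × 0.5302 × 31 = 394.5 kips.
Base metal (shear rupture): R_n/Ω = (1/2.0) × 0.6 × 70 × 0.875 × 31 = 569.6 kips.
Governing: weld metal.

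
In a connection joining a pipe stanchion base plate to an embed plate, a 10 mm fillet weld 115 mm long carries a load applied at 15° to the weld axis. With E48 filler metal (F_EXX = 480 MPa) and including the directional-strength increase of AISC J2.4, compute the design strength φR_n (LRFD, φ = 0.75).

φR_n ≈ 187 kN

t_e = 0.707 × 10 = 7.07 mm; A_we = 7.07 × 115 = 813 mm².
Directional factor: 1.0 + 0.5 sin^1.5(15°) = 1.066.
F_nw = 0.6 × 480 × 1.066 = 307 MPa.
φR_n = 0.75 × 307 × 813 × 10⁻³ = 187.2 kN.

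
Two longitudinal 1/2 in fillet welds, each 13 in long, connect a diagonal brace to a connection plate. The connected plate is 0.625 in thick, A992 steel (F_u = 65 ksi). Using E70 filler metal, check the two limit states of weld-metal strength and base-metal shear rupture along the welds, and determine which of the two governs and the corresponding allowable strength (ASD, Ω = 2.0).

R_n/Ω ≈ 193 kips (weld metal governs)

E70XX → F_EXX = 70 ksi.
t_e = 0.707 × 0.5 = 0.3535 in; L = 26 in.
Weld metal: R_n/Ω = (1/2.0) × 0.6 × 70 × 0.3535 × 26 = 193 kips.
Base metal (shear rupture): R_n/Ω = (1/2.0) × 0.6 × 65 × 0.625 × 26 = 316.9 kips.
Governing: weld metal.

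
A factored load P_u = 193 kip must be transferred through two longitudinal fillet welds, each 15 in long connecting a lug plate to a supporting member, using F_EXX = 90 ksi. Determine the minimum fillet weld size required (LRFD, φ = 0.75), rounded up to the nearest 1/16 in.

Total weld length L = 30 in.
Required throat t_e = P_u / (φ × 0.6 F_EXX × L) = 193 / (0.75 × 0.6 × 90 × 30) = 0.1588 in.
Required leg w = t_e / 0.707 = 0.2247 in → use 1/4 in.

w = 1/4 in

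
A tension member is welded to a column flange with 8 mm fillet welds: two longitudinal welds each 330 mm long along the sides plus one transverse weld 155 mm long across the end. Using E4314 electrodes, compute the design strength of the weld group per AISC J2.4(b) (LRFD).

φR_n ≈ 892 kN

E43XX → F_EXX = 430 MPa.
t_e = 0.707 × 8 = 5.656 mm.
R_nwl = 0.6 × 430 × 5.656 × 660 × 10⁻³ = 963.1 kN (longitudinal, 2 welds).
R_nwt = 0.6 × 430 × 5.656 × 155 × 10⁻³ = 226.2 kN (transverse, base value).
(i) R_nwl + R_nwt = 1189 kN; (ii) 0.85 R_nwl + 1.5 R_nwt = 1158 kN.
R_n = max = 1189 kN [governs: (i)]; φR_n = 892 kN.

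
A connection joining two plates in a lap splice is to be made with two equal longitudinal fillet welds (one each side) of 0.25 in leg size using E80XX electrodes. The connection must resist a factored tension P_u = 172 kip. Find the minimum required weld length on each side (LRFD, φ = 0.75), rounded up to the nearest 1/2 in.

L = 14 in on each side

E80XX → F_EXX = 80 ksi.
Throat t_e = 0.707 × 0.25 = 0.1767 in.
φr_n = 0.75 × 0.6 × 80 × 0.1767 = 6.363 kip/in.
L_req = P_u / φr_n = 172 / 6.363 = 27.03 in total.
Per side: 27.03 / 2 = 13.52 in.
Round up → use L = 14 in on each side.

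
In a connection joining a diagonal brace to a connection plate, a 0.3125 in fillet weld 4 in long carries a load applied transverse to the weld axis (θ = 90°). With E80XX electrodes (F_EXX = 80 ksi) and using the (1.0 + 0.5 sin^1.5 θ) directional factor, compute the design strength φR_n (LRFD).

t_e = 0.707 × 0.3125 = 0.2209 in; A_we = 0.2209 × 4 = 0.8837 in².
Directional factor: 1.0 + 0.5 sin^1.5(90°) = 1.5.
F_nw = 0.6 × 80 × 1.5 = 72 ksi.
φR_n = 0.75 × 72 × 0.8837 = 47.72 kip.

φR_n ≈ 47.7 kip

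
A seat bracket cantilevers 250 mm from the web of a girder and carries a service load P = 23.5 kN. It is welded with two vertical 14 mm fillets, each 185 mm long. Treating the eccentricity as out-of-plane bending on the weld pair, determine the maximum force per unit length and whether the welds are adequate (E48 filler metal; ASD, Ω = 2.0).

f_max ≈ 519 N/mm; adequate

E48XX → F_EXX = 480 MPa.
L_w = 2 × 185 = 370 mm; section modulus (unit throat) S = 2 × L²/6 = 11410 mm².
Direct shear f_v = P/L_w = 23.5×10³/370 = 63.51 N/mm.
Moment M = P × e = 23.5×10³ × 250 = 5875000 N·mm; bending f_b = M/S = 515 N/mm.
f_max = √(f_v² + f_b²) = √(63.51² + 515²) = 518.9 N/mm.
r_n/Ω = (1/2.0) × 0.6 × 480 × (0.707 × 14) = 1425 N/mm → adequate.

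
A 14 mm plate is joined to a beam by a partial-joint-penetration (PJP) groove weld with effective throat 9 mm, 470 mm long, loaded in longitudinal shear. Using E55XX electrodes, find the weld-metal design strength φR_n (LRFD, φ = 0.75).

φR_n ≈ 1050 kN

E55XX → F_EXX = 550 MPa.
Effective throat (given) t_e = 9 mm.
A_we = 9 × 470 = 4230 mm².
F_nw = 0.6 F_EXX = 330 MPa.
φR_n = 0.75 × 330 × 4230 × 10⁻³ = 1047 kN.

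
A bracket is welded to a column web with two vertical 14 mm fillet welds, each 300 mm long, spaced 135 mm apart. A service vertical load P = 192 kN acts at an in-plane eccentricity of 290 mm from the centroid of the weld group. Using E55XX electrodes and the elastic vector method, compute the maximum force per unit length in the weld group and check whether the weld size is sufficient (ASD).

f_max ≈ 1430 N/mm; adequate

E55XX → F_EXX = 550 MPa.
Total weld length L_w = 600 mm. Treat welds as unit-width lines.
Polar moment about centroid: J = 2[d³/12 + d(b/2)²] = 2[300³/12 + 300×67.5²] = 7234000 mm³.
Direct shear f_v = P/L_w = 192×10³ / 600 = 320 N/mm (vertical).
Torsion M = P·e = 192×10³ × 290 = 55680000 N·mm.
Critical point at (x, y) = (67.5, 150) from centroid. f_tx = M·y/J = 1155 N/mm; f_ty = M·x/J = 519.6 N/mm.
Resultant f_max = √[f_tx² + (f_v + f_ty)²] = √[1155² + (320 + 519.6)²] = 1428 N/mm.
Capacity per unit length: r_n/Ω = (1/2.0) × 0.6 × 550 × (0.707 × 14) = 1633 N/mm.
1428 ≤ 1633 → adequate.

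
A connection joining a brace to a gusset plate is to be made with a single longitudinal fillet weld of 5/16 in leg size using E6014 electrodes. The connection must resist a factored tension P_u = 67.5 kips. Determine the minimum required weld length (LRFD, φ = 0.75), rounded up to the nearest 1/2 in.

E60XX → F_EXX = 60 ksi.
Throat t_e = 0.707 × 0.3125 = 0.2209 in.
φr_n = 0.75 × 0.6 × 60 × 0.2209 = 5.965 kips/in.
L_req = P_u / φr_n = 67.5 / 5.965 = 11.32 in total.
Round up → use L = 11.5 in.

L = 11.5 in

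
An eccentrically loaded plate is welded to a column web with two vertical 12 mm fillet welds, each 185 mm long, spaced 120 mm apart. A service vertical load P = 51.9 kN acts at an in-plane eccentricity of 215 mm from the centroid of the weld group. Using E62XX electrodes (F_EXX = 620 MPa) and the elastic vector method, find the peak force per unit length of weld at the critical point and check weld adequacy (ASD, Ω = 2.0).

f_max ≈ 603 N/mm; adequate

Total weld length L_w = 370 mm. Treat welds as unit-width lines.
Polar moment about centroid: J = 2[d³/12 + d(b/2)²] = 2[185³/12 + 185×60²] = 2387000 mm³.
Direct shear f_v = P/L_w = 51.9×10³ / 370 = 140.3 N/mm (vertical).
Torsion M = P·e = 51.9×10³ × 215 = 11158000 N·mm.
Critical point at (x, y) = (60, 92.5) from centroid. f_tx = M·y/J = 432.4 N/mm; f_ty = M·x/J = 280.4 N/mm.
Resultant f_max = √[f_tx² + (f_v + f_ty)²] = √[432.4² + (140.3 + 280.4)²] = 603.3 N/mm.
Capacity per unit length: r_n/Ω = (1/2.0) × 0.6 × 620 × (0.707 × 12) = 1578 N/mm.
603.3 ≤ 1578 → adequate.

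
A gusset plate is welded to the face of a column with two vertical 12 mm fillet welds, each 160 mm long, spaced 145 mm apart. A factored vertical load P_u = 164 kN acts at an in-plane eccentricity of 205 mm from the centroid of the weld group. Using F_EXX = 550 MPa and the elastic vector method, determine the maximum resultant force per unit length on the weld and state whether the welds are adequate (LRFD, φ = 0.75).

Total weld length L_w = 320 mm. Treat welds as unit-width lines.
Polar moment about centroid: J = 2[d³/12 + d(b/2)²] = 2[160³/12 + 160×72.5²] = 2365000 mm³.
Direct shear f_v = P/L_w = 164×10³ / 320 = 512.5 N/mm (vertical).
Torsion M = P·e = 164×10³ × 205 = 33620000 N·mm.
Critical point at (x, y) = (72.5, 80) from centroid. f_tx = M·y/J = 1137 N/mm; f_ty = M·x/J = 1031 N/mm.
Resultant f_max = √[f_tx² + (f_v + f_ty)²] = √[1137² + (512.5 + 1031)²] = 1917 N/mm.
Capacity per unit length: φr_n = 0.75 × 0.6 × 550 × (0.707 × 12) = 2100 N/mm.
1917 ≤ 2100 → adequate.

f_max ≈ 1920 N/mm; adequate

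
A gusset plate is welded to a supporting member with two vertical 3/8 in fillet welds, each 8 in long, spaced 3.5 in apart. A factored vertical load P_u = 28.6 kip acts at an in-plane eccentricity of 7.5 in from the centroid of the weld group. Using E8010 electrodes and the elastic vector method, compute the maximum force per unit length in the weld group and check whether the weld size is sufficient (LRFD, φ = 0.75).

f_max ≈ 7.86 kip/in; adequate

E80XX → F_EXX = 80 ksi.
Total weld length L_w = 16 in. Treat welds as unit-width lines.
Polar moment about centroid: J = 2[d³/12 + d(b/2)²] = 2[8³/12 + 8×1.75²] = 134.3 in³.
Direct shear f_v = P/L_w = 28.6 / 16 = 1.788 kip/in (vertical).
Torsion M = P·e = 28.6 × 7.5 = 214.5 kip·in.
Critical point at (x, y) = (1.75, 4) from centroid. f_tx = M·y/J = 6.387 kip/in; f_ty = M·x/J = 2.794 kip/in.
Resultant f_max = √[f_tx² + (f_v + f_ty)²] = √[6.387² + (1.788 + 2.794)²] = 7.861 kip/in.
Capacity per unit length: φr_n = 0.75 × 0.6 × 80 × (0.707 × 0.375) = 9.544 kip/in.
7.861 ≤ 9.544 → adequate.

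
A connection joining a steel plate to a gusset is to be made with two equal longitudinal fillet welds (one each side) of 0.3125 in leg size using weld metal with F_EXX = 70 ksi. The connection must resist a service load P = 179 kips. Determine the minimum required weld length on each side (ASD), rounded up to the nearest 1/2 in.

Throat t_e = 0.707 × 0.3125 = 0.2209 in.
r_n/Ω = (0.6 × 70 × 0.2209) / 2.0 = 4.64 kip/in.
L_req = P / (r_n/Ω) = 179 / 4.64 = 38.58 in total.
Per side: 38.58 / 2 = 19.29 in.
Round up → use L = 19.5 in on each side.

L = 19.5 in on each side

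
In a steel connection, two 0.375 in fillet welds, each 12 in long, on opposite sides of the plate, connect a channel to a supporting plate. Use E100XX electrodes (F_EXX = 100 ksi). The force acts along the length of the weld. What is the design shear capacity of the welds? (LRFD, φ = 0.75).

φR_n ≈ 286 kip

Effective throat t_e = 0.707 × 0.375 = 0.2651 in.
Total length L = 24 in; A_we = 0.2651 × 24 = 6.363 in².
F_nw = 0.6 F_EXX = 0.6 × 100 = 60 ksi.
φR_n = 0.75 × 60 × 6.363 = 286.3 kip.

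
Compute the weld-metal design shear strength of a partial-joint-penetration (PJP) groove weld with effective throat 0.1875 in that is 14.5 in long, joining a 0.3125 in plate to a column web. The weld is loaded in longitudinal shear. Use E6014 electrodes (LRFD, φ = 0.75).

E60XX → F_EXX = 60 ksi.
Effective throat (given) t_e = 0.1875 in.
A_we = 0.1875 × 14.5 = 2.719 in².
F_nw = 0.6 F_EXX = 36 ksi.
φR_n = 0.75 × 36 × 2.719 = 73.41 kip.

φR_n ≈ 73.4 kip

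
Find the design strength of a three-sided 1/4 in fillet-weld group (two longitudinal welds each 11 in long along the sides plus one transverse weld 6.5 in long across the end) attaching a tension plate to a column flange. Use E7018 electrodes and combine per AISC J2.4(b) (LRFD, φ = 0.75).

E70XX → F_EXX = 70 ksi.
t_e = 0.707 × 0.25 = 0.1767 in.
R_nwl = 0.6 × 70 × 0.1767 × 22 = 163.3 kips (longitudinal, 2 welds).
R_nwt = 0.6 × 70 × 0.1767 × 6.5 = 48.25 kips (transverse, base value).
(i) R_nwl + R_nwt = 211.6 kips; (ii) 0.85 R_nwl + 1.5 R_nwt = 211.2 kips.
R_n = max = 211.6 kips [governs: (i)]; φR_n = 158.7 kips.

φR_n ≈ 159 kips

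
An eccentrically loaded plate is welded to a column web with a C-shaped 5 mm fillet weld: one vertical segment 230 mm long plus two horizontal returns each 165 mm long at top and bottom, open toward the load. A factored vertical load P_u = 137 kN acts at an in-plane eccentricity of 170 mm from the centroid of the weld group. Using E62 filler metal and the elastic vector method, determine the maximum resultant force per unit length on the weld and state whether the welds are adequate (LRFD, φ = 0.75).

f_max ≈ 735 N/mm; adequate

E62XX → F_EXX = 620 MPa.
Total weld length L_w = 560 mm. Treat welds as unit-width lines.
Centroid: x̄ = 2×165×82.5 / 560 = 48.62 mm from the vertical weld.
Polar moment about centroid: J = I_x + I_y = [230³/12 + 2×165×115²] + [230×48.62² + 2(165³/12 + 165×33.88²)] = 7049000 mm³.
Direct shear f_v = P/L_w = 137×10³ / 560 = 244.6 N/mm (vertical).
Torsion M = P·e = 137×10³ × 170 = 23290000 N·mm.
Critical point at (x, y) = (116.4, 115) from centroid. f_tx = M·y/J = 379.9 N/mm; f_ty = M·x/J = 384.5 N/mm.
Resultant f_max = √[f_tx² + (f_v + f_ty)²] = √[379.9² + (244.6 + 384.5)²] = 735 N/mm.
Capacity per unit length: φr_n = 0.75 × 0.6 × 620 × (0.707 × 5) = 986.3 N/mm.
735 ≤ 986.3 → adequate.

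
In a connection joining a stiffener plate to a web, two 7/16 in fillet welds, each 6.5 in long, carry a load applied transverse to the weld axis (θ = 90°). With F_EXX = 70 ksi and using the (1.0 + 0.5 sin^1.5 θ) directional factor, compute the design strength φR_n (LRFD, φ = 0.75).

φR_n ≈ 190 kips

t_e = 0.707 × 0.4375 = 0.3093 in; A_we = 0.3093 × 13 = 4.021 in².
Directional factor: 1.0 + 0.5 sin^1.5(90°) = 1.5.
F_nw = 0.6 × 70 × 1.5 = 63 ksi.
φR_n = 0.75 × 63 × 4.021 = 190 kips.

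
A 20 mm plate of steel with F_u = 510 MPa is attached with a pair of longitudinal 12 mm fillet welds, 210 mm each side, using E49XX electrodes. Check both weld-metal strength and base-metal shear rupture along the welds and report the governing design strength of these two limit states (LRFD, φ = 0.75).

E49XX → F_EXX = 490 MPa.
t_e = 0.707 × 12 = 8.484 mm; L = 420 mm.
Weld metal: φR_n = 0.75 × 0.6 × 490 × 8.484 × 420 × 10⁻³ = 785.7 kN.
Base metal (shear rupture): φR_n = 0.75 × 0.6 × 510 × 20 × 420 × 10⁻³ = 1928 kN.
Governing: weld metal.

φR_n ≈ 786 kN (weld metal governs)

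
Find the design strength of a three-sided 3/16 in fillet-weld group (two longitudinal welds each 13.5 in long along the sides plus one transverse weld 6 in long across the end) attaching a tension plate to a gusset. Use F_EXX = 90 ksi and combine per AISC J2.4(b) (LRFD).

φR_n ≈ 177 kip

t_e = 0.707 × 0.1875 = 0.1326 in.
R_nwl = 0.6 × 90 × 0.1326 × 27 = 193.3 kip (longitudinal, 2 welds).
R_nwt = 0.6 × 90 × 0.1326 × 6 = 42.95 kip (transverse, base value).
(i) R_nwl + R_nwt = 236.2 kip; (ii) 0.85 R_nwl + 1.5 R_nwt = 228.7 kip.
R_n = max = 236.2 kip [governs: (i)]; φR_n = 177.2 kip.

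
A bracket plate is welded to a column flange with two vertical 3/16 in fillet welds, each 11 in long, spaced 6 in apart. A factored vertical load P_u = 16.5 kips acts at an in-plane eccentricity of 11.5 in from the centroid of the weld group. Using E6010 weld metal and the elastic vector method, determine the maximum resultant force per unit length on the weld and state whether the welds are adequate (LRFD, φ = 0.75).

E60XX → F_EXX = 60 ksi.
Total weld length L_w = 22 in. Treat welds as unit-width lines.
Polar moment about centroid: J = 2[d³/12 + d(b/2)²] = 2[11³/12 + 11×3²] = 419.8 in³.
Direct shear f_v = P/L_w = 16.5 / 22 = 0.75 kip/in (vertical).
Torsion M = P·e = 16.5 × 11.5 = 189.75 kip·in.
Critical point at (x, y) = (3, 5.5) from centroid. f_tx = M·y/J = 2.486 kip/in; f_ty = M·x/J = 1.356 kip/in.
Resultant f_max = √[f_tx² + (f_v + f_ty)²] = √[2.486² + (0.75 + 1.356)²] = 3.258 kip/in.
Capacity per unit length: φr_n = 0.75 × 0.6 × 60 × (0.707 × 0.1875) = 3.579 kip/in.
3.258 ≤ 3.579 → adequate.

f_max ≈ 3.26 kip/in; adequate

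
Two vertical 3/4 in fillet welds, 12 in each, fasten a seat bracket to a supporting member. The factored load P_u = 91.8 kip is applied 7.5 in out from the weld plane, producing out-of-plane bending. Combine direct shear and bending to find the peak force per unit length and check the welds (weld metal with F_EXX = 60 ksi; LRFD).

L_w = 2 × 12 = 24 in; section modulus (unit throat) S = 2 × L²/6 = 48 in².
Direct shear f_v = P/L_w = 91.8/24 = 3.825 kip/in.
Moment M = P × e = 91.8 × 7.5 = 688.5 kip·in; bending f_b = M/S = 14.34 kip/in.
f_max = √(f_v² + f_b²) = √(3.825² + 14.34²) = 14.84 kip/in.
φr_n = 0.75 × 0.6 × 60 × (0.707 × 0.75) = 14.32 kip/in → NOT adequate.

f_max ≈ 14.8 kip/in; NOT adequate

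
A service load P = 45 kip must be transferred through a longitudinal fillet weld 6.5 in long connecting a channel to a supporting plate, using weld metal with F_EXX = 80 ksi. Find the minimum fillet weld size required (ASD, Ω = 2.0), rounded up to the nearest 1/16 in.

w = 7/16 in

Total weld length L = 6.5 in.
Required throat t_e = P × Ω / (0.6 F_EXX × L) = 45 × 2.0 / (0.6 × 80 × 6.5) = 0.2885 in.
Required leg w = t_e / 0.707 = 0.408 in → use 7/16 in.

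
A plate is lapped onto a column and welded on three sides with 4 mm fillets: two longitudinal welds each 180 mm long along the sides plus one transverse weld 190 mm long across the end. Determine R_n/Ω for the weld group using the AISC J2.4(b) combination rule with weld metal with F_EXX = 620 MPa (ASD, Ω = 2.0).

R_n/Ω ≈ 311 kN

t_e = 0.707 × 4 = 2.828 mm.
R_nwl = 0.6 × 620 × 2.828 × 360 × 10⁻³ = 378.7 kN (longitudinal, 2 welds).
R_nwt = 0.6 × 620 × 2.828 × 190 × 10⁻³ = 199.9 kN (transverse, base value).
(i) R_nwl + R_nwt = 578.6 kN; (ii) 0.85 R_nwl + 1.5 R_nwt = 621.7 kN.
R_n = max = 621.7 kN [governs: (ii)]; R_n/Ω = 310.9 kN.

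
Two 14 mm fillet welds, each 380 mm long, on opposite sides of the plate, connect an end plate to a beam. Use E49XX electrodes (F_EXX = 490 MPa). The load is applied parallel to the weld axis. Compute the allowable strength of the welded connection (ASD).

R_n/Ω ≈ 1110 kN

Effective throat t_e = 0.707 × 14 = 9.898 mm.
Total length L = 760 mm; A_we = 9.898 × 760 = 7522 mm².
F_nw = 0.6 F_EXX = 0.6 × 490 = 294 MPa.
R_n = 294 × 7522 × 10⁻³ = 2212 kN; R_n/Ω = 2212/2.0 = 1106 kN.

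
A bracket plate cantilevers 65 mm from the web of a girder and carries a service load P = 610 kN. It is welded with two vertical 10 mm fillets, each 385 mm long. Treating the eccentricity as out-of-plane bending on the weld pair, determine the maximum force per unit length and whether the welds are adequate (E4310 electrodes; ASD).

f_max ≈ 1130 N/mm; NOT adequate

E43XX → F_EXX = 430 MPa.
L_w = 2 × 385 = 770 mm; section modulus (unit throat) S = 2 × L²/6 = 49410 mm².
Direct shear f_v = P/L_w = 610×10³/770 = 792.2 N/mm.
Moment M = P × e = 610×10³ × 65 = 39650000 N·mm; bending f_b = M/S = 802.5 N/mm.
f_max = √(f_v² + f_b²) = √(792.2² + 802.5²) = 1128 N/mm.
r_n/Ω = (1/2.0) × 0.6 × 430 × (0.707 × 10) = 912 N/mm → NOT adequate.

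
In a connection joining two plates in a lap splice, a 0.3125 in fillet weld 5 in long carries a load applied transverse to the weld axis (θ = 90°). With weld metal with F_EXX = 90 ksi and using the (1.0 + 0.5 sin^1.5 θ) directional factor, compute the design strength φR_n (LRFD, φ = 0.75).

t_e = 0.707 × 0.3125 = 0.2209 in; A_we = 0.2209 × 5 = 1.105 in².
Directional factor: 1.0 + 0.5 sin^1.5(90°) = 1.5.
F_nw = 0.6 × 90 × 1.5 = 81 ksi.
φR_n = 0.75 × 81 × 1.105 = 67.11 kip.

φR_n ≈ 67.1 kip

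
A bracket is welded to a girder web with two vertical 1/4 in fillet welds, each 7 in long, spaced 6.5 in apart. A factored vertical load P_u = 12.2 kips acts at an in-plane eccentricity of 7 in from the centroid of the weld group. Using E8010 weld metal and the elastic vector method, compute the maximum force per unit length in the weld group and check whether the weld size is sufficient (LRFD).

E80XX → F_EXX = 80 ksi.
Total weld length L_w = 14 in. Treat welds as unit-width lines.
Polar moment about centroid: J = 2[d³/12 + d(b/2)²] = 2[7³/12 + 7×3.25²] = 205 in³.
Direct shear f_v = P/L_w = 12.2 / 14 = 0.8714 kip/in (vertical).
Torsion M = P·e = 12.2 × 7 = 85.4 kip·in.
Critical point at (x, y) = (3.25, 3.5) from centroid. f_tx = M·y/J = 1.458 kip/in; f_ty = M·x/J = 1.354 kip/in.
Resultant f_max = √[f_tx² + (f_v + f_ty)²] = √[1.458² + (0.8714 + 1.354)²] = 2.66 kip/in.
Capacity per unit length: φr_n = 0.75 × 0.6 × 80 × (0.707 × 0.25) = 6.363 kip/in.
2.66 ≤ 6.363 → adequate.

f_max ≈ 2.66 kip/in; adequate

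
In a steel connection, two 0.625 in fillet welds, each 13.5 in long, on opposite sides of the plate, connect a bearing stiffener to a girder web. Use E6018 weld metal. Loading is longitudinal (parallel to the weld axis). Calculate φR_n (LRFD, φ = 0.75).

φR_n ≈ 322 kip

E60XX → F_EXX = 60 ksi.
Effective throat t_e = 0.707 × 0.625 = 0.4419 in.
Total length L = 27 in; A_we = 0.4419 × 27 = 11.93 in².
F_nw = 0.6 F_EXX = 0.6 × 60 = 36 ksi.
φR_n = 0.75 × 36 × 11.93 = 322.1 kip.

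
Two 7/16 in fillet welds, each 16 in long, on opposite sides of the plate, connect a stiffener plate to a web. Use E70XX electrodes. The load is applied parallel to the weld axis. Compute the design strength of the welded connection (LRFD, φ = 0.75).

φR_n ≈ 312 kips

E70XX → F_EXX = 70 ksi.
Effective throat t_e = 0.707 × 0.4375 = 0.3093 in.
Total length L = 32 in; A_we = 0.3093 × 32 = 9.898 in².
F_nw = 0.6 F_EXX = 0.6 × 70 = 42 ksi.
φR_n = 0.75 × 42 × 9.898 = 311.8 kips.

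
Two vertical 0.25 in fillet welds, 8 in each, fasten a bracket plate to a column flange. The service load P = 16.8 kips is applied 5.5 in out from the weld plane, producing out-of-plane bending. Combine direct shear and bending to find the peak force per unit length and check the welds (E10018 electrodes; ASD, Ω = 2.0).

E100XX → F_EXX = 100 ksi.
L_w = 2 × 8 = 16 in; section modulus (unit throat) S = 2 × L²/6 = 21.33 in².
Direct shear f_v = P/L_w = 16.8/16 = 1.05 kip/in.
Moment M = P × e = 16.8 × 5.5 = 92.4 kip·in; bending f_b = M/S = 4.331 kip/in.
f_max = √(f_v² + f_b²) = √(1.05² + 4.331²) = 4.457 kip/in.
r_n/Ω = (1/2.0) × 0.6 × 100 × (0.707 × 0.25) = 5.302 kip/in → adequate.

f_max ≈ 4.46 kip/in; adequate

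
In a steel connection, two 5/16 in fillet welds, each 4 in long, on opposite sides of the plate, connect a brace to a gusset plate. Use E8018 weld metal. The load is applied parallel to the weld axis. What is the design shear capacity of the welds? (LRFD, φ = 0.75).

E80XX → F_EXX = 80 ksi.
Effective throat t_e = 0.707 × 0.3125 = 0.2209 in.
Total length L = 8 in; A_we = 0.2209 × 8 = 1.767 in².
F_nw = 0.6 F_EXX = 0.6 × 80 = 48 ksi.
φR_n = 0.75 × 48 × 1.767 = 63.63 kips.

φR_n ≈ 63.6 kips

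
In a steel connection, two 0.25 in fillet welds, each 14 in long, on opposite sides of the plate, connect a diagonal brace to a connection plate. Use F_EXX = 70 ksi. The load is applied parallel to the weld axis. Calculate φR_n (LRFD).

Effective throat t_e = 0.707 × 0.25 = 0.1767 in.
Total length L = 28 in; A_we = 0.1767 × 28 = 4.949 in².
F_nw = 0.6 F_EXX = 0.6 × 70 = 42 ksi.
φR_n = 0.75 × 42 × 4.949 = 155.9 kip.

φR_n ≈ 156 kip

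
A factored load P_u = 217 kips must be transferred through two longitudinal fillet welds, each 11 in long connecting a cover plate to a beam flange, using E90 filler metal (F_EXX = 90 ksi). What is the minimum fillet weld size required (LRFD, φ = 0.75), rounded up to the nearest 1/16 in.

w = 3/8 in

Total weld length L = 22 in.
Required throat t_e = P_u / (φ × 0.6 F_EXX × L) = 217 / (0.75 × 0.6 × 90 × 22) = 0.2435 in.
Required leg w = t_e / 0.707 = 0.3445 in → use 3/8 in.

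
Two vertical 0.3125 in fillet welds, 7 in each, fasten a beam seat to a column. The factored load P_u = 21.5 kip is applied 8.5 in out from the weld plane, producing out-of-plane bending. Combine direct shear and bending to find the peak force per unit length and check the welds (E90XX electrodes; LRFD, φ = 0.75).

E90XX → F_EXX = 90 ksi.
L_w = 2 × 7 = 14 in; section modulus (unit throat) S = 2 × L²/6 = 16.33 in².
Direct shear f_v = P/L_w = 21.5/14 = 1.536 kip/in.
Moment M = P × e = 21.5 × 8.5 = 182.75 kip·in; bending f_b = M/S = 11.19 kip/in.
f_max = √(f_v² + f_b²) = √(1.536² + 11.19²) = 11.29 kip/in.
φr_n = 0.75 × 0.6 × 90 × (0.707 × 0.3125) = 8.948 kip/in → NOT adequate.

f_max ≈ 11.3 kip/in; NOT adequate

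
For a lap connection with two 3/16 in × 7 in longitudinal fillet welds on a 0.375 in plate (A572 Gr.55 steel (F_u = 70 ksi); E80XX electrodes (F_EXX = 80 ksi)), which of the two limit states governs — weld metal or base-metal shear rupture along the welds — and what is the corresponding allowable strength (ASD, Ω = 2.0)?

R_n/Ω ≈ 44.5 kips (weld metal governs)

t_e = 0.707 × 0.1875 = 0.1326 in; L = 14 in.
Weld metal: R_n/Ω = (1/2.0) × 0.6 × 80 × 0.1326 × 14 = 44.54 kips.
Base metal (shear rupture): R_n/Ω = (1/2.0) × 0.6 × 70 × 0.375 × 14 = 110.2 kips.
Governing: weld metal.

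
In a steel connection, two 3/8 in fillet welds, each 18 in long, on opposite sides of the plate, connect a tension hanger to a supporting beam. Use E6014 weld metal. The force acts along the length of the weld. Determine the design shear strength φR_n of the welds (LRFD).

φR_n ≈ 258 kip

E60XX → F_EXX = 60 ksi.
Effective throat t_e = 0.707 × 0.375 = 0.2651 in.
Total length L = 36 in; A_we = 0.2651 × 36 = 9.544 in².
F_nw = 0.6 F_EXX = 0.6 × 60 = 36 ksi.
φR_n = 0.75 × 36 × 9.544 = 257.7 kip.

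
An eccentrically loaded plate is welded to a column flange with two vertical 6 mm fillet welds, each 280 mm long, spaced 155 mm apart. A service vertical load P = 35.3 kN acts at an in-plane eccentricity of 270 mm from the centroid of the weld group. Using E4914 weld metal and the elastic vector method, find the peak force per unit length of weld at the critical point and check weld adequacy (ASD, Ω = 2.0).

E49XX → F_EXX = 490 MPa.
Total weld length L_w = 560 mm. Treat welds as unit-width lines.
Polar moment about centroid: J = 2[d³/12 + d(b/2)²] = 2[280³/12 + 280×77.5²] = 7022000 mm³.
Direct shear f_v = P/L_w = 35.3×10³ / 560 = 63.04 N/mm (vertical).
Torsion M = P·e = 35.3×10³ × 270 = 9531000 N·mm.
Critical point at (x, y) = (77.5, 140) from centroid. f_tx = M·y/J = 190 N/mm; f_ty = M·x/J = 105.2 N/mm.
Resultant f_max = √[f_tx² + (f_v + f_ty)²] = √[190² + (63.04 + 105.2)²] = 253.8 N/mm.
Capacity per unit length: r_n/Ω = (1/2.0) × 0.6 × 490 × (0.707 × 6) = 623.6 N/mm.
253.8 ≤ 623.6 → adequate.

f_max ≈ 254 N/mm; adequate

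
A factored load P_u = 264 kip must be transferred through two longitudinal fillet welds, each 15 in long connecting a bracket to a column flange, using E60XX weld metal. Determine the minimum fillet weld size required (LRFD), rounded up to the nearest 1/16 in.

w = 1/2 in

E60XX → F_EXX = 60 ksi.
Total weld length L = 30 in.
Required throat t_e = P_u / (φ × 0.6 F_EXX × L) = 264 / (0.75 × 0.6 × 60 × 30) = 0.3259 in.
Required leg w = t_e / 0.707 = 0.461 in → use 1/2 in.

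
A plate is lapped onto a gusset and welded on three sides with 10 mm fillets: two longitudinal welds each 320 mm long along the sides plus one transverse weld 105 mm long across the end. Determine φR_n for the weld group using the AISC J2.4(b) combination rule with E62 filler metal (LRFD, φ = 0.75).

φR_n ≈ 1470 kN

E62XX → F_EXX = 620 MPa.
t_e = 0.707 × 10 = 7.07 mm.
R_nwl = 0.6 × 620 × 7.07 × 640 × 10⁻³ = 1683 kN (longitudinal, 2 welds).
R_nwt = 0.6 × 620 × 7.07 × 105 × 10⁻³ = 276.2 kN (transverse, base value).
(i) R_nwl + R_nwt = 1959 kN; (ii) 0.85 R_nwl + 1.5 R_nwt = 1845 kN.
R_n = max = 1959 kN [governs: (i)]; φR_n = 1470 kN.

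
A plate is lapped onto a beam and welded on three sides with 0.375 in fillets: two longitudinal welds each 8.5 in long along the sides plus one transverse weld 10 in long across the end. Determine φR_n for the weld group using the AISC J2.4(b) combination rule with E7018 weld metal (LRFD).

φR_n ≈ 246 kip

E70XX → F_EXX = 70 ksi.
t_e = 0.707 × 0.375 = 0.2651 in.
R_nwl = 0.6 × 70 × 0.2651 × 17 = 189.3 kip (longitudinal, 2 welds).
R_nwt = 0.6 × 70 × 0.2651 × 10 = 111.4 kip (transverse, base value).
(i) R_nwl + R_nwt = 300.7 kip; (ii) 0.85 R_nwl + 1.5 R_nwt = 327.9 kip.
R_n = max = 327.9 kip [governs: (ii)]; φR_n = 245.9 kip.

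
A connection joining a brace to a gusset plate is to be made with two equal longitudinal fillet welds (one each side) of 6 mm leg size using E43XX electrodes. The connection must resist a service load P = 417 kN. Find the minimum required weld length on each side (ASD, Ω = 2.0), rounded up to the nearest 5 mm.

E43XX → F_EXX = 430 MPa.
Throat t_e = 0.707 × 6 = 4.242 mm.
r_n/Ω = (0.6 × 430 × 4.242) / 2.0 = 547.2 N/mm = 0.5472 kN/mm.
L_req = P / (r_n/Ω) = 417 / 0.5472 = 762 mm total.
Per side: 762 / 2 = 381 mm.
Round up → use L = 385 mm on each side.

L = 385 mm on each side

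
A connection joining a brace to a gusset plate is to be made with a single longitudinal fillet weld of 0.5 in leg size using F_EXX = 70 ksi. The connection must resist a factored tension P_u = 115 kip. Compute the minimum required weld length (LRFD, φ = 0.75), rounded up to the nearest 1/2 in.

Throat t_e = 0.707 × 0.5 = 0.3535 in.
φr_n = 0.75 × 0.6 × 70 × 0.3535 = 11.14 kip/in.
L_req = P_u / φr_n = 115 / 11.14 = 10.33 in total.
Round up → use L = 10.5 in.

L = 10.5 in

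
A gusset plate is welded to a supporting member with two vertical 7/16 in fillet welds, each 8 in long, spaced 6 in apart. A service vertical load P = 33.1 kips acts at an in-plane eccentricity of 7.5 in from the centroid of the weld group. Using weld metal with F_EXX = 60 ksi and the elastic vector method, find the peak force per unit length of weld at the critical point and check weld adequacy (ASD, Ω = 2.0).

Total weld length L_w = 16 in. Treat welds as unit-width lines.
Polar moment about centroid: J = 2[d³/12 + d(b/2)²] = 2[8³/12 + 8×3²] = 229.3 in³.
Direct shear f_v = P/L_w = 33.1 / 16 = 2.069 kip/in (vertical).
Torsion M = P·e = 33.1 × 7.5 = 248.25 kip·in.
Critical point at (x, y) = (3, 4) from centroid. f_tx = M·y/J = 4.33 kip/in; f_ty = M·x/J = 3.247 kip/in.
Resultant f_max = √[f_tx² + (f_v + f_ty)²] = √[4.33² + (2.069 + 3.247)²] = 6.856 kip/in.
Capacity per unit length: r_n/Ω = (1/2.0) × 0.6 × 60 × (0.707 × 0.4375) = 5.568 kip/in.
6.856 > 5.568 → NOT adequate.

f_max ≈ 6.86 kip/in; NOT adequate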